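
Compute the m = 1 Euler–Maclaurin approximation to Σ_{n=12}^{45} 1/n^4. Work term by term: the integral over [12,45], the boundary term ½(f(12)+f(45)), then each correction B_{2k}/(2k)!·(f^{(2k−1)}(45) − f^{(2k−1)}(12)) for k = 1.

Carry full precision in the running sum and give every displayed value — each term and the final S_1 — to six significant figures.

∫_12^45 1/x^4 dx evaluates to 0.000189243.
Boundary: ½(f(12) + f(45)) = ½(4.82253e-05 + 2.43865e-07) = 2.42346e-05.
So far: 0.000213478.
k=1: B_{2}/(2)! × [f^{(1)}(45) − f^{(1)}(12)] = 1/12 × (-2.16769e-08 − (-1.60751e-05)) = 1.33779e-06.

S_1 ≈ 0.000214816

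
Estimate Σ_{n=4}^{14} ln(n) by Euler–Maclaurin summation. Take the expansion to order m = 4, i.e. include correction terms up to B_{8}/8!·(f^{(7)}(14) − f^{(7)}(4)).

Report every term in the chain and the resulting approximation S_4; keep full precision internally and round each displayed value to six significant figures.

S_4 ≈ 23.3995

The integral term ∫_4^14 ln(x) dx = 21.4016.
½[f(4) + f(14)] = ½[1.38629 + 2.63906] = 2.01268.
Running total after boundary: 23.4143.
k=1: B_{2}/(2)! × [f^{(1)}(14) − f^{(1)}(4)] = 1/12 × (0.0714286 − 0.250000) = -0.0148810.
After k=1: 23.3994.
k=2: B_{4}/(4)! × [f^{(3)}(14) − f^{(3)}(4)] = −1/720 × (0.000728863 − 0.0312500) = 4.23905e-05.
After k=2: 23.3995.
k=3: B_{6}/(6)! × [f^{(5)}(14) − f^{(5)}(4)] = 1/30240 × (4.46243e-05 − 0.0234375) = -7.73574e-07.
After k=3: 23.3995.
k=4: B_{8}/(8)! × [f^{(7)}(14) − f^{(7)}(4)] = −1/1209600 × (6.83024e-06 − 0.0439453) = 3.63248e-08.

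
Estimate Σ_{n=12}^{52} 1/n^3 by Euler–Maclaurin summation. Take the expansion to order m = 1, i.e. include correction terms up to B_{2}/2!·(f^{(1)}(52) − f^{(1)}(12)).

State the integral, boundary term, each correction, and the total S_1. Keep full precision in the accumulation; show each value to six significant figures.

S_1 ≈ 0.00359224

Integral: ∫_12^52 1/x^3 dx = 0.00328731.
½[f(12) + f(52)] = ½[0.000578704 + 7.11197e-06] = 0.000292908.
Running total after boundary: 0.00358022.
Order-1 term: 1/12 · (-4.10306e-07 − (-0.000144676)) = 1.20221e-05.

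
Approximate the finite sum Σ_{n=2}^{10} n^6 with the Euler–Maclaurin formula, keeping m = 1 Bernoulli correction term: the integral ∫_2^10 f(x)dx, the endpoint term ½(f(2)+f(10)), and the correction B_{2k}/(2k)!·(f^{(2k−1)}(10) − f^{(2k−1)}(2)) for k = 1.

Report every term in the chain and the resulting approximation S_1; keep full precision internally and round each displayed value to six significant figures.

S_1 ≈ 1.97857e+06

∫_2^10 x^6 dx evaluates to 1.42855e+06.
½[f(2) + f(10)] = ½[64.0000 + 1.00000e+06] = 500032.
Integral + boundary = 1.92859e+06.
k=1: B_{2}/(2)! × [f^{(1)}(10) − f^{(1)}(2)] = 1/12 × (600000 − 192.000) = 49984.0.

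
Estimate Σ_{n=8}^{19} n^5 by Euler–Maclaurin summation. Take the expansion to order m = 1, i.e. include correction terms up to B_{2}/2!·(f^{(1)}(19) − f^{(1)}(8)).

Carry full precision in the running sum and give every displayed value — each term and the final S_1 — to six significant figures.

S_1 ≈ 9.10432e+06

∫_8^19 x^5 dx evaluates to 7.79729e+06.
Endpoint term: (f(8) + f(19))/2 = (32768.0 + 2.47610e+06)/2 = 1.25443e+06.
Integral + boundary = 9.05172e+06.
Order-1 term: 1/12 · (651605 − 20480.0) = 52593.8.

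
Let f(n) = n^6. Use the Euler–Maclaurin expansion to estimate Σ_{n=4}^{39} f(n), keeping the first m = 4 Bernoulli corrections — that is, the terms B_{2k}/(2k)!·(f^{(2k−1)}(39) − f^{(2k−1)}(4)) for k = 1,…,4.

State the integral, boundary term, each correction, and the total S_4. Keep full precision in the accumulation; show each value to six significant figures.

S_4 ≈ 2.14089e+10

∫_4^39 x^6 dx evaluates to 1.96044e+10.
Endpoint term: (f(4) + f(39))/2 = (4096.00 + 3.51874e+09)/2 = 1.75937e+09.
Integral + boundary = 2.13638e+10.
Order-1 term: 1/12 · (5.41345e+08 − 6144.00) = 4.51116e+07.
Running total after k=1: 2.14089e+10.
Order-2 term: −1/720 · (7.11828e+06 − 7680.00) = -9875.83.
Running total after k=2: 2.14089e+10.
Order-3 term: 1/30240 · (28080.0 − 2880.00) = 0.833333.
Running total after k=3: 2.14089e+10.
Order-4 term: −1/1209600 · (0.00000 − 0.00000) = 0.00000.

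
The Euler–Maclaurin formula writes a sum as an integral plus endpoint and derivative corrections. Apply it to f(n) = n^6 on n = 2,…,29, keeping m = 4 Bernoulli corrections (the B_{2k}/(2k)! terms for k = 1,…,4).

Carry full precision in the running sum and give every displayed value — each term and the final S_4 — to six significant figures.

The integral term ∫_2^29 x^6 dx = 2.46427e+09.
Boundary: ½(f(2) + f(29)) = ½(64.0000 + 5.94823e+08) = 2.97412e+08.
Running total after boundary: 2.76168e+09.
Correction k=1: B_{2}/2! · (f^{(1)}(29) − f^{(1)}(2)) = 1/12 · (1.23067e+08 − 192.000) = 1.02556e+07.
After k=1: 2.77194e+09.
Correction k=2: B_{4}/4! · (f^{(3)}(29) − f^{(3)}(2)) = −1/720 · (2.92668e+06 − 960.000) = -4063.50.
After k=2: 2.77193e+09.
Correction k=3: B_{6}/6! · (f^{(5)}(29) − f^{(5)}(2)) = 1/30240 · (20880.0 − 1440.00) = 0.642857.
After k=3: 2.77193e+09.
Correction k=4: B_{8}/8! · (f^{(7)}(29) − f^{(7)}(2)) = −1/1209600 · (0.00000 − 0.00000) = 0.00000.

S_4 ≈ 2.77193e+09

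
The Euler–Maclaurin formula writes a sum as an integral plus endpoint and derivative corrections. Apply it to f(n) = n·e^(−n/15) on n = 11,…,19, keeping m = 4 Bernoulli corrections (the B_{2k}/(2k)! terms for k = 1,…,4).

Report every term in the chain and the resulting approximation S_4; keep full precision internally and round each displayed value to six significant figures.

S_4 ≈ 48.9183

∫_11^19 x·e^(−x/15) dx evaluates to 43.6167.
Endpoint term: (f(11) + f(19))/2 = (5.28336 + 5.35362)/2 = 5.31849.
So far: 48.9352.
Correction k=1: B_{2}/2! · (f^{(1)}(19) − f^{(1)}(11)) = 1/12 · (-0.0751385 − 0.128081) = -0.0169350.
After k=1: 48.9183.
Correction k=2: B_{4}/4! · (f^{(3)}(19) − f^{(3)}(11)) = −1/720 · (0.00217067 − 0.00483863) = 3.70551e-06.
After k=2: 48.9183.
Correction k=3: B_{6}/6! · (f^{(5)}(19) − f^{(5)}(11)) = 1/30240 · (2.07790e-05 − 4.04801e-05) = -6.51489e-10.
After k=3: 48.9183.
Correction k=4: B_{8}/8! · (f^{(7)}(19) − f^{(7)}(11)) = −1/1209600 · (1.41825e-07 − 2.64245e-07) = 1.01207e-13.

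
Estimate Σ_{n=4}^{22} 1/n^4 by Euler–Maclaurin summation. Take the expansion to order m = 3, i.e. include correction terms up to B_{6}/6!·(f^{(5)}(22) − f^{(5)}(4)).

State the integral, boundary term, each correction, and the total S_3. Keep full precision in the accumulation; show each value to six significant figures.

S_3 ≈ 0.00744842

∫_4^22 1/x^4 dx evaluates to 0.00517703.
½[f(4) + f(22)] = ½[0.00390625 + 4.26883e-06] = 0.00195526.
Running total after boundary: 0.00713229.
Order-1 term: 1/12 · (-7.76152e-07 − (-0.00390625)) = 0.000325456.
After k=1: 0.00745774.
Order-2 term: −1/720 · (-4.81086e-08 − (-0.00732422)) = -1.01725e-05.
After k=2: 0.00744757.
Order-3 term: 1/30240 · (-5.56628e-09 − (-0.0256348)) = 8.47710e-07.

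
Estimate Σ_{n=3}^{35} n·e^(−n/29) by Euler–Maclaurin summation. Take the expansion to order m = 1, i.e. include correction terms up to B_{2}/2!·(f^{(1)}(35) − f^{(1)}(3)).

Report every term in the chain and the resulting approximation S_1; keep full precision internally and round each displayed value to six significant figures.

Integral: ∫_3^35 x·e^(−x/29) dx = 281.624.
½[f(3) + f(35)] = ½[2.70517 + 10.4693] = 6.58726.
Running total after boundary: 288.211.
Correction k=1: B_{2}/2! · (f^{(1)}(35) − f^{(1)}(3)) = 1/12 · (-0.0618878 − 0.808441) = -0.0725274.

S_1 ≈ 288.139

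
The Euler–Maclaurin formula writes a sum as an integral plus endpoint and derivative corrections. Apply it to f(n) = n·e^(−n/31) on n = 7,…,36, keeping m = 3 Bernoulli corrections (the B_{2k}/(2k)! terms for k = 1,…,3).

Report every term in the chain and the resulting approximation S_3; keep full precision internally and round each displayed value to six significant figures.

∫_7^36 x·e^(−x/31) dx evaluates to 289.623.
Endpoint term: (f(7) + f(36))/2 = (5.58511 + 11.2709)/2 = 8.42803.
So far: 298.051.
k=1: B_{2}/(2)! × [f^{(1)}(36) − f^{(1)}(7)] = 1/12 × (-0.0504971 − 0.617708) = -0.0556837.
Running total after k=1: 297.995.
k=2: B_{4}/(4)! × [f^{(3)}(36) − f^{(3)}(7)] = −1/720 × (0.000599029 − 0.00230328) = 2.36702e-06.
Running total after k=2: 297.995.
k=3: B_{6}/(6)! × [f^{(5)}(36) − f^{(5)}(7)] = 1/30240 × (1.30136e-06 − 4.12465e-06) = -9.33627e-11.

S_3 ≈ 297.995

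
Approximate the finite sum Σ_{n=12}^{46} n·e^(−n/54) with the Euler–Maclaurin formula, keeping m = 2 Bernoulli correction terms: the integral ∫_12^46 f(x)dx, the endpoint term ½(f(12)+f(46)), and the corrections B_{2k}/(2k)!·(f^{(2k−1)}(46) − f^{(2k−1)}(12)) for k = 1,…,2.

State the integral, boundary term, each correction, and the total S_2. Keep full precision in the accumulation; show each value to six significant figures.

S_2 ≈ 564.628

The integral term ∫_12^46 x·e^(−x/54) dx = 550.058.
Endpoint term: (f(12) + f(46))/2 = (9.60885 + 19.6247)/2 = 14.6168.
Integral + boundary = 564.674.
Order-1 term: 1/12 · (0.0632036 − 0.622796) = -0.0466327.
Partial sum through k=1: 564.628.
Order-2 term: −1/720 · (0.000314284 − 0.000762781) = 6.22913e-07.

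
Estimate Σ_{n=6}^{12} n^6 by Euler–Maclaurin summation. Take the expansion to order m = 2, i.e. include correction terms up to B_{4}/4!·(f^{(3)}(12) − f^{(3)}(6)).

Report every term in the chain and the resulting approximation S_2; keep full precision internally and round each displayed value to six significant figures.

The integral term ∫_6^12 x^6 dx = 5.07884e+06.
Boundary: ½(f(6) + f(12)) = ½(46656.0 + 2.98598e+06) = 1.51632e+06.
Integral + boundary = 6.59516e+06.
k=1: B_{2}/(2)! × [f^{(1)}(12) − f^{(1)}(6)] = 1/12 × (1.49299e+06 − 46656.0) = 120528.
After k=1: 6.71569e+06.
k=2: B_{4}/(4)! × [f^{(3)}(12) − f^{(3)}(6)] = −1/720 × (207360 − 25920.0) = -252.000.

S_2 ≈ 6.71543e+06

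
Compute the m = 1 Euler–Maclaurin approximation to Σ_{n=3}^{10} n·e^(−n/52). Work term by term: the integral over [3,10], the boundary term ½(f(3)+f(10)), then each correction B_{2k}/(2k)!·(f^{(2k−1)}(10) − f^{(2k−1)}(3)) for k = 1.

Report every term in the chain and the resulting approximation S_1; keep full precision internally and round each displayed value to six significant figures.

S_1 ≈ 45.2212

∫_3^10 x·e^(−x/52) dx evaluates to 39.6986.
½[f(3) + f(10)] = ½[2.83182 + 8.25053] = 5.54118.
So far: 45.2398.
Correction k=1: B_{2}/2! · (f^{(1)}(10) − f^{(1)}(3)) = 1/12 · (0.666389 − 0.889482) = -0.0185911.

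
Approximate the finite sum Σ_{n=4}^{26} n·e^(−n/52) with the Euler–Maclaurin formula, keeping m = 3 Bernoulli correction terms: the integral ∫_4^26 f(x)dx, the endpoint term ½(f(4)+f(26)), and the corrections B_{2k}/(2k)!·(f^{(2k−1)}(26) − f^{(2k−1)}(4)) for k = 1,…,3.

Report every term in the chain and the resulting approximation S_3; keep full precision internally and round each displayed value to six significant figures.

S_3 ≈ 246.001

Integral: ∫_4^26 x·e^(−x/52) dx = 236.310.
Endpoint term: (f(4) + f(26))/2 = (3.70384 + 15.7698)/2 = 9.73682.
Running total after boundary: 246.047.
k=1: B_{2}/(2)! × [f^{(1)}(26) − f^{(1)}(4)] = 1/12 × (0.303265 − 0.854733) = -0.0459557.
After k=1: 246.001.
k=2: B_{4}/(4)! × [f^{(3)}(26) − f^{(3)}(4)] = −1/720 × (0.000560772 − 0.00100098) = 6.11403e-07.
After k=2: 246.001.
k=3: B_{6}/(6)! × [f^{(5)}(26) − f^{(5)}(4)] = 1/30240 × (3.73295e-07 − 6.23471e-07) = -8.27301e-12.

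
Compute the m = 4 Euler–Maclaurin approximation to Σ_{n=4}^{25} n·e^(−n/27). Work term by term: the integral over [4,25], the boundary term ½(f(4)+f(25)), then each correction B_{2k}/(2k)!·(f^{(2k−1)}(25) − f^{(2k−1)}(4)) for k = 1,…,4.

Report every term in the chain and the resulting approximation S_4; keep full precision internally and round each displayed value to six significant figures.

S_4 ≈ 172.151

Integral: ∫_4^25 x·e^(−x/27) dx = 165.533.
Endpoint term: (f(4) + f(25))/2 = (3.44921 + 9.90411)/2 = 6.67666.
Integral + boundary = 172.210.
Order-1 term: 1/12 · (0.0293455 − 0.734555) = -0.0587674.
After k=1: 172.151.
Order-2 term: −1/720 · (0.00112713 − 0.00337334) = 3.11974e-06.
After k=2: 172.151.
Order-3 term: 1/30240 · (3.03703e-06 − 7.87250e-06) = -1.59903e-10.
After k=3: 172.151.
Order-4 term: −1/1209600 · (6.21116e-09 − 1.52505e-08) = 7.47304e-15.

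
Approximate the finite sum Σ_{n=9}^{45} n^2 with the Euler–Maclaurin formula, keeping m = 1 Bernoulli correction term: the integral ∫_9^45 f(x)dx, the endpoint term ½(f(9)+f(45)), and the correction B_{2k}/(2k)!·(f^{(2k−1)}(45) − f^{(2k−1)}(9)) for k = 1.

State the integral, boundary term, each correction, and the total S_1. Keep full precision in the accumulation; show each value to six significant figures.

∫_9^45 x^2 dx evaluates to 30132.0.
Endpoint term: (f(9) + f(45))/2 = (81.0000 + 2025.00)/2 = 1053.00.
Running total after boundary: 31185.0.
Correction k=1: B_{2}/2! · (f^{(1)}(45) − f^{(1)}(9)) = 1/12 · (90.0000 − 18.0000) = 6.00000.

S_1 ≈ 31191.0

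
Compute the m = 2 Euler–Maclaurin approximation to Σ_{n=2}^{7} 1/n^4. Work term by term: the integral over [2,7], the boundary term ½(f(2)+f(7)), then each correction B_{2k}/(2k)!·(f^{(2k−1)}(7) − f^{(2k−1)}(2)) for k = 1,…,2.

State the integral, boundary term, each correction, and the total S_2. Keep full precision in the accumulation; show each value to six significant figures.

S_2 ≈ 0.0812480

Integral: ∫_2^7 1/x^4 dx = 0.0406948.
Boundary: ½(f(2) + f(7)) = ½(0.0625000 + 0.000416493) = 0.0314582.
So far: 0.0721531.
Correction k=1: B_{2}/2! · (f^{(1)}(7) − f^{(1)}(2)) = 1/12 · (-0.000237996 − (-0.125000)) = 0.0103968.
After k=1: 0.0825499.
Correction k=2: B_{4}/4! · (f^{(3)}(7) − f^{(3)}(2)) = −1/720 · (-0.000145712 − (-0.937500)) = -0.00130188.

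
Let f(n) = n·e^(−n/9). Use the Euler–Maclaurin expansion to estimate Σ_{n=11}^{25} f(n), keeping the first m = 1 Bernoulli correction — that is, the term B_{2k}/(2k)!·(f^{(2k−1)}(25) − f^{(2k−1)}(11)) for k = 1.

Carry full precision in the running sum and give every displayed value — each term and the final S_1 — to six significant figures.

∫_11^25 x·e^(−x/9) dx evaluates to 33.9975.
Boundary: ½(f(11) + f(25)) = ½(3.24032 + 1.55441) = 2.39737.
So far: 36.3948.
k=1: B_{2}/(2)! × [f^{(1)}(25) − f^{(1)}(11)] = 1/12 × (-0.110536 − (-0.0654611)) = -0.00375625.

S_1 ≈ 36.3911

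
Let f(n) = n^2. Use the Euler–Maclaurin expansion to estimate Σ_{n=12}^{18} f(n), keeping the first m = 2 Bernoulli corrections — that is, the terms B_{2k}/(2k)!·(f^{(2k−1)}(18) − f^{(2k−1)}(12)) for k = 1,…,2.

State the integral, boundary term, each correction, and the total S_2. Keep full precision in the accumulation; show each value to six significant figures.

∫_12^18 x^2 dx evaluates to 1368.00.
½[f(12) + f(18)] = ½[144.000 + 324.000] = 234.000.
Integral + boundary = 1602.00.
Order-1 term: 1/12 · (36.0000 − 24.0000) = 1.00000.
After k=1: 1603.00.
Order-2 term: −1/720 · (0.00000 − 0.00000) = 0.00000.

S_2 ≈ 1603.00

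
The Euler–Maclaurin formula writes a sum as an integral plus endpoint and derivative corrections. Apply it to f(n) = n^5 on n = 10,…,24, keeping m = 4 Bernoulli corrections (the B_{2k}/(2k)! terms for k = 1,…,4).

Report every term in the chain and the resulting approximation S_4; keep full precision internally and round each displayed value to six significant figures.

S_4 ≈ 3.58492e+07

∫_10^24 x^5 dx evaluates to 3.16838e+07.
Boundary: ½(f(10) + f(24)) = ½(100000 + 7.96262e+06) = 4.03131e+06.
Running total after boundary: 3.57151e+07.
Order-1 term: 1/12 · (1.65888e+06 − 50000.0) = 134073.
Partial sum through k=1: 3.58492e+07.
Order-2 term: −1/720 · (34560.0 − 6000.00) = -39.6667.
Partial sum through k=2: 3.58492e+07.
Order-3 term: 1/30240 · (120.000 − 120.000) = 0.00000.
Partial sum through k=3: 3.58492e+07.
Order-4 term: −1/1209600 · (0.00000 − 0.00000) = 0.00000.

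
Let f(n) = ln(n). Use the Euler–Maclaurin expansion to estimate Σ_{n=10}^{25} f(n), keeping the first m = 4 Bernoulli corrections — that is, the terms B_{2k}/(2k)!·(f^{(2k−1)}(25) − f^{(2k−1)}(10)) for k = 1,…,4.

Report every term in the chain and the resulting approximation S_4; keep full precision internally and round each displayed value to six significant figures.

S_4 ≈ 45.2018

∫_10^25 ln(x) dx evaluates to 42.4460.
Endpoint term: (f(10) + f(25))/2 = (2.30259 + 3.21888)/2 = 2.76073.
Integral + boundary = 45.2068.
Order-1 term: 1/12 · (0.0400000 − 0.100000) = -0.00500000.
After k=1: 45.2018.
Order-2 term: −1/720 · (0.000128000 − 0.00200000) = 2.60000e-06.
After k=2: 45.2018.
Order-3 term: 1/30240 · (2.45760e-06 − 0.000240000) = -7.85524e-09.
After k=3: 45.2018.
Order-4 term: −1/1209600 · (1.17965e-07 − 7.20000e-05) = 5.94263e-11.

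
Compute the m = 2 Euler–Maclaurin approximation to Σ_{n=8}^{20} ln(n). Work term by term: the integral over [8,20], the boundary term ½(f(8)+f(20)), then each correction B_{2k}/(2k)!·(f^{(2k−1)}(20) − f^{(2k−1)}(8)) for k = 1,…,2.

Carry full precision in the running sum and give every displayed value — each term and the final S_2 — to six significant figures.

Integral: ∫_8^20 ln(x) dx = 31.2791.
Boundary: ½(f(8) + f(20)) = ½(2.07944 + 2.99573) = 2.53759.
Running total after boundary: 33.8167.
Correction k=1: B_{2}/2! · (f^{(1)}(20) − f^{(1)}(8)) = 1/12 · (0.0500000 − 0.125000) = -0.00625000.
Running total after k=1: 33.8105.
Correction k=2: B_{4}/4! · (f^{(3)}(20) − f^{(3)}(8)) = −1/720 · (0.000250000 − 0.00390625) = 5.07812e-06.

S_2 ≈ 33.8105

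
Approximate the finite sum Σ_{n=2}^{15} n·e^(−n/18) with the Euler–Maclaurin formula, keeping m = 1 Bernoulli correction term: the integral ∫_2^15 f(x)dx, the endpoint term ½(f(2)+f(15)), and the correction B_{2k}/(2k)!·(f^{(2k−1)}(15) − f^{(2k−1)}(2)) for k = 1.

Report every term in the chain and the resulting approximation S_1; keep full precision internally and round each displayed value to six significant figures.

Integral: ∫_2^15 x·e^(−x/18) dx = 63.9908.
Endpoint term: (f(2) + f(15))/2 = (1.78968 + 6.51897)/2 = 4.15433.
Running total after boundary: 68.1451.
k=1: B_{2}/(2)! × [f^{(1)}(15) − f^{(1)}(2)] = 1/12 × (0.0724330 − 0.795413) = -0.0602483.

S_1 ≈ 68.0849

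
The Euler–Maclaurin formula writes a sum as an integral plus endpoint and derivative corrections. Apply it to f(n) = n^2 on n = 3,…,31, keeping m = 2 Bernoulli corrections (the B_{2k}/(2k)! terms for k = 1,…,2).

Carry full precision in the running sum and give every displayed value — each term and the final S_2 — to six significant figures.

S_2 ≈ 10411.0

The integral term ∫_3^31 x^2 dx = 9921.33.
Endpoint term: (f(3) + f(31))/2 = (9.00000 + 961.000)/2 = 485.000.
Integral + boundary = 10406.3.
Order-1 term: 1/12 · (62.0000 − 6.00000) = 4.66667.
Partial sum through k=1: 10411.0.
Order-2 term: −1/720 · (0.00000 − 0.00000) = 0.00000.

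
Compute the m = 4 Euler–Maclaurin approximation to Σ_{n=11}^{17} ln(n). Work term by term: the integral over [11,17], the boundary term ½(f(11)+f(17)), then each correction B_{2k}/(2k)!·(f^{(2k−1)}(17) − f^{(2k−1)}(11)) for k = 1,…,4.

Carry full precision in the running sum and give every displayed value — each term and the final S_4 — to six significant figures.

S_4 ≈ 18.4007

Integral: ∫_11^17 ln(x) dx = 15.7878.
Boundary: ½(f(11) + f(17)) = ½(2.39790 + 2.83321) = 2.61555.
Integral + boundary = 18.4033.
Correction k=1: B_{2}/2! · (f^{(1)}(17) − f^{(1)}(11)) = 1/12 · (0.0588235 − 0.0909091) = -0.00267380.
After k=1: 18.4007.
Correction k=2: B_{4}/4! · (f^{(3)}(17) − f^{(3)}(11)) = −1/720 · (0.000407083 − 0.00150263) = 1.52159e-06.
After k=2: 18.4007.
Correction k=3: B_{6}/6! · (f^{(5)}(17) − f^{(5)}(11)) = 1/30240 · (1.69031e-05 − 0.000149021) = -4.36898e-09.
After k=3: 18.4007.
Correction k=4: B_{8}/8! · (f^{(7)}(17) − f^{(7)}(11)) = −1/1209600 · (1.75465e-06 − 3.69474e-05) = 2.90945e-11.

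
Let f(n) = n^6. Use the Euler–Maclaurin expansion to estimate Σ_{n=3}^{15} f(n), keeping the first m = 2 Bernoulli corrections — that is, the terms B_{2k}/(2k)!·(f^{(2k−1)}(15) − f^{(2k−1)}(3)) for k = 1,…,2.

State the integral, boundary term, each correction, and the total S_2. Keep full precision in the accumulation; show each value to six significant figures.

S_2 ≈ 3.04829e+07

The integral term ∫_3^15 x^6 dx = 2.44082e+07.
½[f(3) + f(15)] = ½[729.000 + 1.13906e+07] = 5.69568e+06.
Running total after boundary: 3.01038e+07.
Order-1 term: 1/12 · (4.55625e+06 − 1458.00) = 379566.
After k=1: 3.04834e+07.
Order-2 term: −1/720 · (405000 − 3240.00) = -558.000.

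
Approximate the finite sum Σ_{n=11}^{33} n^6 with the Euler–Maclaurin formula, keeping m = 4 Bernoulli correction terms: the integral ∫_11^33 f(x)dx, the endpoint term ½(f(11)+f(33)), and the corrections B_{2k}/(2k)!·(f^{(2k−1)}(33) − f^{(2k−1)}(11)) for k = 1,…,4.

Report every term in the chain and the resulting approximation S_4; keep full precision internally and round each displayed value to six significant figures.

∫_11^33 x^6 dx evaluates to 6.08557e+09.
½[f(11) + f(33)] = ½[1.77156e+06 + 1.29147e+09] = 6.46620e+08.
So far: 6.73218e+09.
k=1: B_{2}/(2)! × [f^{(1)}(33) − f^{(1)}(11)] = 1/12 × (2.34812e+08 − 966306) = 1.94872e+07.
After k=1: 6.75167e+09.
k=2: B_{4}/(4)! × [f^{(3)}(33) − f^{(3)}(11)] = −1/720 × (4.31244e+06 − 159720) = -5767.67.
After k=2: 6.75167e+09.
k=3: B_{6}/(6)! × [f^{(5)}(33) − f^{(5)}(11)] = 1/30240 × (23760.0 − 7920.00) = 0.523810.
After k=3: 6.75167e+09.
k=4: B_{8}/(8)! × [f^{(7)}(33) − f^{(7)}(11)] = −1/1209600 × (0.00000 − 0.00000) = 0.00000.

S_4 ≈ 6.75167e+09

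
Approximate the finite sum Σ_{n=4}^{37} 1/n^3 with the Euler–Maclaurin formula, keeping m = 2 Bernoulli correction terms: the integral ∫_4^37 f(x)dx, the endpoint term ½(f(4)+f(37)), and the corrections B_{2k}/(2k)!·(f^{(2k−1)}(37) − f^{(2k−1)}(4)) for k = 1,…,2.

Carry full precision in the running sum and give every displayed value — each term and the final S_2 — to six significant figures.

S_2 ≈ 0.0396632

∫_4^37 1/x^3 dx evaluates to 0.0308848.
½[f(4) + f(37)] = ½[0.0156250 + 1.97422e-05] = 0.00782237.
Running total after boundary: 0.0387071.
Correction k=1: B_{2}/2! · (f^{(1)}(37) − f^{(1)}(4)) = 1/12 · (-1.60072e-06 − (-0.0117188)) = 0.000976429.
After k=1: 0.0396836.
Correction k=2: B_{4}/4! · (f^{(3)}(37) − f^{(3)}(4)) = −1/720 · (-2.33852e-08 − (-0.0146484)) = -2.03450e-05.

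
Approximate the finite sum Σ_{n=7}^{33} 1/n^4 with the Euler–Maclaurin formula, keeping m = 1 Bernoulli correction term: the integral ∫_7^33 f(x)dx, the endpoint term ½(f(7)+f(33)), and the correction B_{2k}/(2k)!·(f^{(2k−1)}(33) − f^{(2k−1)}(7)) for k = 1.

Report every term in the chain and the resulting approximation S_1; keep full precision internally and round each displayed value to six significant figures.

S_1 ≈ 0.00119103

Integral: ∫_7^33 1/x^4 dx = 0.000962542.
Boundary: ½(f(7) + f(33)) = ½(0.000416493 + 8.43226e-07) = 0.000208668.
So far: 0.00117121.
k=1: B_{2}/(2)! × [f^{(1)}(33) − f^{(1)}(7)] = 1/12 × (-1.02209e-07 − (-0.000237996)) = 1.98245e-05.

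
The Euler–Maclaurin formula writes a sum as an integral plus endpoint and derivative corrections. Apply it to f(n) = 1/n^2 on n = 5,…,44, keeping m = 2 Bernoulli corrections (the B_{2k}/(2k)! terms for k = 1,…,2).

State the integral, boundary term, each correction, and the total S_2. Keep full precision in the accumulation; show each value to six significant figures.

S_2 ≈ 0.198852

∫_5^44 1/x^2 dx evaluates to 0.177273.
Endpoint term: (f(5) + f(44))/2 = (0.0400000 + 0.000516529)/2 = 0.0202583.
Integral + boundary = 0.197531.
Order-1 term: 1/12 · (-2.34786e-05 − (-0.0160000)) = 0.00133138.
After k=1: 0.198862.
Order-2 term: −1/720 · (-1.45528e-07 − (-0.00768000)) = -1.06665e-05.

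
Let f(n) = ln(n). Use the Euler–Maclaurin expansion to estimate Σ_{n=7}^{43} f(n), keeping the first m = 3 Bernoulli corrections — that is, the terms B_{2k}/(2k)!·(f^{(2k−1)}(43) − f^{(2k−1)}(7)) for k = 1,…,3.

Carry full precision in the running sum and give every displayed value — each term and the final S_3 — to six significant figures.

Integral: ∫_7^43 ln(x) dx = 112.110.
Endpoint term: (f(7) + f(43))/2 = (1.94591 + 3.76120)/2 = 2.85356.
Integral + boundary = 114.964.
k=1: B_{2}/(2)! × [f^{(1)}(43) − f^{(1)}(7)] = 1/12 × (0.0232558 − 0.142857) = -0.00996678.
Partial sum through k=1: 114.954.
k=2: B_{4}/(4)! × [f^{(3)}(43) − f^{(3)}(7)] = −1/720 × (2.51550e-05 − 0.00583090) = 8.06354e-06.
Partial sum through k=2: 114.954.
k=3: B_{6}/(6)! × [f^{(5)}(43) − f^{(5)}(7)] = 1/30240 × (1.63256e-07 − 0.00142798) = -4.72160e-08.

S_3 ≈ 114.954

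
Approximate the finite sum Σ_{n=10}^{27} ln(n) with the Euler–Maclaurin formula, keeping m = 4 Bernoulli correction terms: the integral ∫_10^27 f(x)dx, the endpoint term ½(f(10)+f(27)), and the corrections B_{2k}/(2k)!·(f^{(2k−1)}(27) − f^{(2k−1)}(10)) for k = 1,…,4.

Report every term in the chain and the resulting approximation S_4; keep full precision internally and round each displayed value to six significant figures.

∫_10^27 ln(x) dx evaluates to 48.9617.
½[f(10) + f(27)] = ½[2.30259 + 3.29584] = 2.79921.
So far: 51.7610.
Order-1 term: 1/12 · (0.0370370 − 0.100000) = -0.00524691.
Running total after k=1: 51.7557.
Order-2 term: −1/720 · (0.000101611 − 0.00200000) = 2.63665e-06.
Running total after k=2: 51.7557.
Order-3 term: 1/30240 · (1.67260e-06 − 0.000240000) = -7.88120e-09.
Running total after k=3: 51.7557.
Order-4 term: −1/1209600 · (6.88313e-08 − 7.20000e-05) = 5.94669e-11.

S_4 ≈ 51.7557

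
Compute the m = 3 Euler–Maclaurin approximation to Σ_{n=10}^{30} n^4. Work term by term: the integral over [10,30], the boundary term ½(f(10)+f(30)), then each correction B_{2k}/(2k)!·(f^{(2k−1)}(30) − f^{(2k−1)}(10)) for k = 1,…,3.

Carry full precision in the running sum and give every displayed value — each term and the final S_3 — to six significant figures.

Integral: ∫_10^30 x^4 dx = 4.84000e+06.
Endpoint term: (f(10) + f(30))/2 = (10000.0 + 810000)/2 = 410000.
Integral + boundary = 5.25000e+06.
Correction k=1: B_{2}/2! · (f^{(1)}(30) − f^{(1)}(10)) = 1/12 · (108000 − 4000.00) = 8666.67.
Running total after k=1: 5.25867e+06.
Correction k=2: B_{4}/4! · (f^{(3)}(30) − f^{(3)}(10)) = −1/720 · (720.000 − 240.000) = -0.666667.
Running total after k=2: 5.25867e+06.
Correction k=3: B_{6}/6! · (f^{(5)}(30) − f^{(5)}(10)) = 1/30240 · (0.00000 − 0.00000) = 0.00000.

S_3 ≈ 5.25867e+06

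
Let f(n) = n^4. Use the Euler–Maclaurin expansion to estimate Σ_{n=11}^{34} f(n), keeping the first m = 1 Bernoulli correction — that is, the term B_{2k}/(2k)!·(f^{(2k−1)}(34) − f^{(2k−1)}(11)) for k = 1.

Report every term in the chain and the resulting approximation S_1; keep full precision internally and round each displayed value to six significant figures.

Integral: ∫_11^34 x^4 dx = 9.05487e+06.
½[f(11) + f(34)] = ½[14641.0 + 1.33634e+06] = 675488.
Integral + boundary = 9.73036e+06.
Correction k=1: B_{2}/2! · (f^{(1)}(34) − f^{(1)}(11)) = 1/12 · (157216 − 5324.00) = 12657.7.

S_1 ≈ 9.74302e+06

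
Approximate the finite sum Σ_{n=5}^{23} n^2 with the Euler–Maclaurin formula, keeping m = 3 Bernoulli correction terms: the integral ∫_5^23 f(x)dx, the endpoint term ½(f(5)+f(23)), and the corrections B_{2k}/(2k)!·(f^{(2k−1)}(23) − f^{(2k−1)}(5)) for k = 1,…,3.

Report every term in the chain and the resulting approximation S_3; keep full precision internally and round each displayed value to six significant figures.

S_3 ≈ 4294.00

∫_5^23 x^2 dx evaluates to 4014.00.
½[f(5) + f(23)] = ½[25.0000 + 529.000] = 277.000.
So far: 4291.00.
k=1: B_{2}/(2)! × [f^{(1)}(23) − f^{(1)}(5)] = 1/12 × (46.0000 − 10.0000) = 3.00000.
Running total after k=1: 4294.00.
k=2: B_{4}/(4)! × [f^{(3)}(23) − f^{(3)}(5)] = −1/720 × (0.00000 − 0.00000) = 0.00000.
Running total after k=2: 4294.00.
k=3: B_{6}/(6)! × [f^{(5)}(23) − f^{(5)}(5)] = 1/30240 × (0.00000 − 0.00000) = 0.00000.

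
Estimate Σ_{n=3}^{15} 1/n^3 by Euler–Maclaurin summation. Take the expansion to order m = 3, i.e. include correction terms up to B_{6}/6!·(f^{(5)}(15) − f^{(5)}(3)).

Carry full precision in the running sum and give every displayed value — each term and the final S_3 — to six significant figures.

S_3 ≈ 0.0749799

∫_3^15 1/x^3 dx evaluates to 0.0533333.
½[f(3) + f(15)] = ½[0.0370370 + 0.000296296] = 0.0186667.
Running total after boundary: 0.0720000.
Correction k=1: B_{2}/2! · (f^{(1)}(15) − f^{(1)}(3)) = 1/12 · (-5.92593e-05 − (-0.0370370)) = 0.00308148.
Partial sum through k=1: 0.0750815.
Correction k=2: B_{4}/4! · (f^{(3)}(15) − f^{(3)}(3)) = −1/720 · (-5.26749e-06 − (-0.0823045)) = -0.000114305.
Partial sum through k=2: 0.0749672.
Correction k=3: B_{6}/6! · (f^{(5)}(15) − f^{(5)}(3)) = 1/30240 · (-9.83265e-07 − (-0.384088)) = 1.27013e-05.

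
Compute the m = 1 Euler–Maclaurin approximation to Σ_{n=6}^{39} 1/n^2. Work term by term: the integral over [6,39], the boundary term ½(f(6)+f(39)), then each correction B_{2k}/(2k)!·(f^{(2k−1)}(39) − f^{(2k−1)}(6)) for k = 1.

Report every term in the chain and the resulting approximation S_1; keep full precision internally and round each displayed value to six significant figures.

Integral: ∫_6^39 1/x^2 dx = 0.141026.
Endpoint term: (f(6) + f(39))/2 = (0.0277778 + 0.000657462)/2 = 0.0142176.
Running total after boundary: 0.155243.
Order-1 term: 1/12 · (-3.37160e-05 − (-0.00925926)) = 0.000768795.

S_1 ≈ 0.156012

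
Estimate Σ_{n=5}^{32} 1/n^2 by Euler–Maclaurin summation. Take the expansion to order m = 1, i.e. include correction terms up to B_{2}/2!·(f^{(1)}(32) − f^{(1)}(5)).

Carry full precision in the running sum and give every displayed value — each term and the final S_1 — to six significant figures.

S_1 ≈ 0.190567

∫_5^32 1/x^2 dx evaluates to 0.168750.
Endpoint term: (f(5) + f(32))/2 = (0.0400000 + 0.000976562)/2 = 0.0204883.
Running total after boundary: 0.189238.
k=1: B_{2}/(2)! × [f^{(1)}(32) − f^{(1)}(5)] = 1/12 × (-6.10352e-05 − (-0.0160000)) = 0.00132825.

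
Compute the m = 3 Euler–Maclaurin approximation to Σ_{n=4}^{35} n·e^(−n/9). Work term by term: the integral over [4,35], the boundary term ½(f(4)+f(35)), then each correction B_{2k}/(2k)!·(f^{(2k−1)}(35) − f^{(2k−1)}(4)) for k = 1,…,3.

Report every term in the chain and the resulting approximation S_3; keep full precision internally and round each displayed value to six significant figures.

S_3 ≈ 68.5187

Integral: ∫_4^35 x·e^(−x/9) dx = 66.9127.
Boundary: ½(f(4) + f(35)) = ½(2.56472 + 0.716383) = 1.64055.
Integral + boundary = 68.5533.
Order-1 term: 1/12 · (-0.0591300 − 0.356211) = -0.0346118.
Running total after k=1: 68.5187.
Order-2 term: −1/720 · (-0.000224615 − 0.0202293) = 2.84082e-05.
Running total after k=2: 68.5187.
Order-3 term: 1/30240 · (3.46629e-06 − 0.000445196) = -1.46075e-08.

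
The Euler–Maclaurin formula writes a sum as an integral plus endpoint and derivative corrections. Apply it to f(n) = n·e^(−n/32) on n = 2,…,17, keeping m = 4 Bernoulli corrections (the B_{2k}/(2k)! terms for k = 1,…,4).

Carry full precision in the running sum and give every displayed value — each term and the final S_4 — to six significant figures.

∫_2^17 x·e^(−x/32) dx evaluates to 100.302.
Boundary: ½(f(2) + f(17)) = ½(1.87883 + 9.99378) = 5.93631.
So far: 106.238.
k=1: B_{2}/(2)! × [f^{(1)}(17) − f^{(1)}(2)] = 1/12 × (0.275564 − 0.880700) = -0.0504280.
After k=1: 106.188.
k=2: B_{4}/(4)! × [f^{(3)}(17) − f^{(3)}(2)] = −1/720 × (0.00141729 − 0.00269485) = 1.77439e-06.
After k=2: 106.188.
k=3: B_{6}/(6)! × [f^{(5)}(17) − f^{(5)}(2)] = 1/30240 × (2.50534e-06 − 4.42348e-06) = -6.34304e-11.
After k=3: 106.188.
k=4: B_{8}/(8)! × [f^{(7)}(17) − f^{(7)}(2)] = −1/1209600 × (3.54162e-09 − 6.06960e-09) = 2.08993e-15.

S_4 ≈ 106.188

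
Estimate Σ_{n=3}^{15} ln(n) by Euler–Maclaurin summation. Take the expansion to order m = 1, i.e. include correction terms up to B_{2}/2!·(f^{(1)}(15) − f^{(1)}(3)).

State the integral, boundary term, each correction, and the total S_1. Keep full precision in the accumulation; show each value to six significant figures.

S_1 ≈ 27.2060

The integral term ∫_3^15 ln(x) dx = 25.3249.
Boundary: ½(f(3) + f(15)) = ½(1.09861 + 2.70805) = 1.90333.
So far: 27.2282.
k=1: B_{2}/(2)! × [f^{(1)}(15) − f^{(1)}(3)] = 1/12 × (0.0666667 − 0.333333) = -0.0222222.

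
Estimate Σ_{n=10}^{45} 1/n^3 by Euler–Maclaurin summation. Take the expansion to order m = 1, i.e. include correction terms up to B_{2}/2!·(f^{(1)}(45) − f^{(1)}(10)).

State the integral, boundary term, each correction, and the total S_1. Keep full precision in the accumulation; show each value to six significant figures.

S_1 ≈ 0.00528351

The integral term ∫_10^45 1/x^3 dx = 0.00475309.
½[f(10) + f(45)] = ½[0.00100000 + 1.09739e-05] = 0.000505487.
So far: 0.00525857.
Order-1 term: 1/12 · (-7.31596e-07 − (-0.000300000)) = 2.49390e-05.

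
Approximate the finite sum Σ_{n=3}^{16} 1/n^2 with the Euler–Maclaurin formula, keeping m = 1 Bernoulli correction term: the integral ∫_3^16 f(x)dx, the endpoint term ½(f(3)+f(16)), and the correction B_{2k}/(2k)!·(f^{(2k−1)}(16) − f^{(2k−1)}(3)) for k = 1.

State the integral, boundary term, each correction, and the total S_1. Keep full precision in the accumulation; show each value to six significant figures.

S_1 ≈ 0.334474

The integral term ∫_3^16 1/x^2 dx = 0.270833.
Boundary: ½(f(3) + f(16)) = ½(0.111111 + 0.00390625) = 0.0575087.
So far: 0.328342.
Correction k=1: B_{2}/2! · (f^{(1)}(16) − f^{(1)}(3)) = 1/12 · (-0.000488281 − (-0.0740741)) = 0.00613215.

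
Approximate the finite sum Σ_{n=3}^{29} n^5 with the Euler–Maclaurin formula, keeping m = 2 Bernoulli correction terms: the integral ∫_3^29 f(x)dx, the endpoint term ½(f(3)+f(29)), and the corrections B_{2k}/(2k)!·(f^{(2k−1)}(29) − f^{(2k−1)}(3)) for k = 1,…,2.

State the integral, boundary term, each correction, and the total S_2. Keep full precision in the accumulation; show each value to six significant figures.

Integral: ∫_3^29 x^5 dx = 9.91371e+07.
½[f(3) + f(29)] = ½[243.000 + 2.05111e+07] = 1.02557e+07.
Running total after boundary: 1.09393e+08.
Correction k=1: B_{2}/2! · (f^{(1)}(29) − f^{(1)}(3)) = 1/12 · (3.53640e+06 − 405.000) = 294667.
After k=1: 1.09687e+08.
Correction k=2: B_{4}/4! · (f^{(3)}(29) − f^{(3)}(3)) = −1/720 · (50460.0 − 540.000) = -69.3333.

S_2 ≈ 1.09687e+08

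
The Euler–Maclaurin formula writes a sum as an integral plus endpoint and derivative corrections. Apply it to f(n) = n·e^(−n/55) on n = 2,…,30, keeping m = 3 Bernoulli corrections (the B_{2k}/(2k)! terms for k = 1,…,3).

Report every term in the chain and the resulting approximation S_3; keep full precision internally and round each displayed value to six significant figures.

The integral term ∫_2^30 x·e^(−x/55) dx = 313.519.
Endpoint term: (f(2) + f(30))/2 = (1.92858 + 17.3873)/2 = 9.65796.
Running total after boundary: 323.177.
k=1: B_{2}/(2)! × [f^{(1)}(30) − f^{(1)}(2)] = 1/12 × (0.263445 − 0.929225) = -0.0554817.
Running total after k=1: 323.122.
k=2: B_{4}/(4)! × [f^{(3)}(30) − f^{(3)}(2)] = −1/720 × (0.000470281 − 0.000944728) = 6.58954e-07.
Running total after k=2: 323.122.
k=3: B_{6}/(6)! × [f^{(5)}(30) − f^{(5)}(2)] = 1/30240 × (2.82140e-07 − 5.23066e-07) = -7.96714e-12.

S_3 ≈ 323.122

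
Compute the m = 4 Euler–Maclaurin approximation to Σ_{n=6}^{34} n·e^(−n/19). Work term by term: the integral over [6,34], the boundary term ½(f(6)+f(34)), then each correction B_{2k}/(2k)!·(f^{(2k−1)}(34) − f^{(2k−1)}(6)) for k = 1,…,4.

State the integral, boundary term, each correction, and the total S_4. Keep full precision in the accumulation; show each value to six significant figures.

S_4 ≈ 183.134

Integral: ∫_6^34 x·e^(−x/19) dx = 178.159.
Endpoint term: (f(6) + f(34))/2 = (4.37528 + 5.67963)/2 = 5.02746.
Integral + boundary = 183.186.
Correction k=1: B_{2}/2! · (f^{(1)}(34) − f^{(1)}(6)) = 1/12 · (-0.131880 − 0.498935) = -0.0525679.
Running total after k=1: 183.134.
Correction k=2: B_{4}/4! · (f^{(3)}(34) − f^{(3)}(6)) = −1/720 · (0.000560155 − 0.00542205) = 6.75264e-06.
Running total after k=2: 183.134.
Correction k=3: B_{6}/6! · (f^{(5)}(34) − f^{(5)}(6)) = 1/30240 · (4.11532e-06 − 2.62106e-05) = -7.30663e-10.
Running total after k=3: 183.134.
Correction k=4: B_{8}/8! · (f^{(7)}(34) − f^{(7)}(6)) = −1/1209600 · (1.85013e-08 − 1.03606e-07) = 7.03574e-14.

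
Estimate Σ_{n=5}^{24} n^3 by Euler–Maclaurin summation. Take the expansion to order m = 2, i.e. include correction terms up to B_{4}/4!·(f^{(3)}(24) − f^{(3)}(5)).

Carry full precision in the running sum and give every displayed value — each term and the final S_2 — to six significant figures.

∫_5^24 x^3 dx evaluates to 82787.8.
½[f(5) + f(24)] = ½[125.000 + 13824.0] = 6974.50.
Running total after boundary: 89762.2.
k=1: B_{2}/(2)! × [f^{(1)}(24) − f^{(1)}(5)] = 1/12 × (1728.00 − 75.0000) = 137.750.
Partial sum through k=1: 89900.0.
k=2: B_{4}/(4)! × [f^{(3)}(24) − f^{(3)}(5)] = −1/720 × (6.00000 − 6.00000) = 0.00000.

S_2 ≈ 89900.0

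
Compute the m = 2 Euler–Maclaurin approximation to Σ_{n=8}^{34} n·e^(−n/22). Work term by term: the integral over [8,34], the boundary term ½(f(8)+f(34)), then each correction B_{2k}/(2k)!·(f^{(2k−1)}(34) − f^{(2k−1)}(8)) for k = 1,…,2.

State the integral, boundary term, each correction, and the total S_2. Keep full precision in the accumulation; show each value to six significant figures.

S_2 ≈ 202.473

∫_8^34 x·e^(−x/22) dx evaluates to 196.114.
Boundary: ½(f(8) + f(34)) = ½(5.56115 + 7.24931) = 6.40523.
Integral + boundary = 202.519.
Correction k=1: B_{2}/2! · (f^{(1)}(34) − f^{(1)}(8)) = 1/12 · (-0.116299 − 0.442364) = -0.0465553.
Partial sum through k=1: 202.473.
Correction k=2: B_{4}/4! · (f^{(3)}(34) − f^{(3)}(8)) = −1/720 · (0.000640766 − 0.00378647) = 4.36904e-06.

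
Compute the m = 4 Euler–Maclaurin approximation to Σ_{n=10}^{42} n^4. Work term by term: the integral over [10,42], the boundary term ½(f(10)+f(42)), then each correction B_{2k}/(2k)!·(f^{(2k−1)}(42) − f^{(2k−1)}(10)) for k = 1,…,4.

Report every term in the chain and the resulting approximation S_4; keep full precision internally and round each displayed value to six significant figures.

S_4 ≈ 2.77035e+07

Integral: ∫_10^42 x^4 dx = 2.61182e+07.
Boundary: ½(f(10) + f(42)) = ½(10000.0 + 3.11170e+06) = 1.56085e+06.
Running total after boundary: 2.76791e+07.
Correction k=1: B_{2}/2! · (f^{(1)}(42) − f^{(1)}(10)) = 1/12 · (296352 − 4000.00) = 24362.7.
Partial sum through k=1: 2.77035e+07.
Correction k=2: B_{4}/4! · (f^{(3)}(42) − f^{(3)}(10)) = −1/720 · (1008.00 − 240.000) = -1.06667.
Partial sum through k=2: 2.77035e+07.
Correction k=3: B_{6}/6! · (f^{(5)}(42) − f^{(5)}(10)) = 1/30240 · (0.00000 − 0.00000) = 0.00000.
Partial sum through k=3: 2.77035e+07.
Correction k=4: B_{8}/8! · (f^{(7)}(42) − f^{(7)}(10)) = −1/1209600 · (0.00000 − 0.00000) = 0.00000.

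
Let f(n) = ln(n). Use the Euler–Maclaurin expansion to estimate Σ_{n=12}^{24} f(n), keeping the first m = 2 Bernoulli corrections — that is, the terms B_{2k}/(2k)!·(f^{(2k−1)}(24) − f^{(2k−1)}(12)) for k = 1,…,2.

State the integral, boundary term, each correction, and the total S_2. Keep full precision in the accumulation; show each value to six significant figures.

Integral: ∫_12^24 ln(x) dx = 34.4544.
Endpoint term: (f(12) + f(24))/2 = (2.48491 + 3.17805)/2 = 2.83148.
Running total after boundary: 37.2859.
Correction k=1: B_{2}/2! · (f^{(1)}(24) − f^{(1)}(12)) = 1/12 · (0.0416667 − 0.0833333) = -0.00347222.
Running total after k=1: 37.2824.
Correction k=2: B_{4}/4! · (f^{(3)}(24) − f^{(3)}(12)) = −1/720 · (0.000144676 − 0.00115741) = 1.40657e-06.

S_2 ≈ 37.2824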